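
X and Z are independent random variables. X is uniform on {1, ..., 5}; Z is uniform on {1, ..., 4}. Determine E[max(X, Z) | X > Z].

4

P(X > Z) = 1/2.
Summing max(X,Z)·P(x,y) over outcomes with X > Z gives 2.
E[max(X, Z) | X > Z] = (2) / (1/2) = 4.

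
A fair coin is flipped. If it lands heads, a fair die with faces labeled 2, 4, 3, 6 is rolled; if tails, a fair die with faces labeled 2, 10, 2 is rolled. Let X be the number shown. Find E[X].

E[X | heads] = (2+4+3+6)/4 = 15/4.
E[X | tails] = (2+10+2)/3 = 14/3.
E[X] = (1/2)·(15/4) + (1/2)·(14/3) = 101/24.

101/24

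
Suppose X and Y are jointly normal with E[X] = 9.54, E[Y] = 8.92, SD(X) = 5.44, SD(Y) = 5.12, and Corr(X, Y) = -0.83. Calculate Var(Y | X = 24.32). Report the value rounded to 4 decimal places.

8.1553

The conditional variance in a bivariate normal is σ_Y²(1 − ρ²), independent of x.
Var(Y | X=24.32) = (5.12)²·(1 − (-0.83)²) = 26.2144·0.3111 = 8.1553.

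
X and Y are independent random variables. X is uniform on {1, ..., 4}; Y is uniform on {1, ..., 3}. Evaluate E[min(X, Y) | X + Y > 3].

Outcomes with X + Y > 3: (1,3), (2,2), (2,3), (3,1), (3,2), (3,3), (4,1), (4,2), (4,3), each with probability 1/12.
E[min(X, Y) | X + Y > 3] = (1 + 2 + 2 + 1 + 2 + 3 + 1 + 2 + 3) / 9 = 17/9.

17/9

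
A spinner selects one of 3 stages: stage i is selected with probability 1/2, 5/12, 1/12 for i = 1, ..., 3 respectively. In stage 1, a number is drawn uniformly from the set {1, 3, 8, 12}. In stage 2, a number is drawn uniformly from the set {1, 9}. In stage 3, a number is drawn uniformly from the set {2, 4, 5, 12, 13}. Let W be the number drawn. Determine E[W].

E[W | stage 1] = (1+3+8+12)/4 = 6.
E[W | stage 2] = (1+9)/2 = 5.
E[W | stage 3] = (2+4+5+12+13)/5 = 36/5.
E[W] = (1/2)·(6) + (5/12)·(5) + (1/12)·(36/5) = 341/60.

341/60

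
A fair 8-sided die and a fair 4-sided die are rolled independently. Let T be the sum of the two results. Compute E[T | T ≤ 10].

190/29

P(T ≤ 10) = 29/32.
E[T | T ≤ 10] = (95/16) / (29/32) = 190/29.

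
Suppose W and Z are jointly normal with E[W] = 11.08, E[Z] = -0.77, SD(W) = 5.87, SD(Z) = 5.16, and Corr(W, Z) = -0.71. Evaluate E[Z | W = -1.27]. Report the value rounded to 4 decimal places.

For a bivariate normal, E[Z | W=x] = μ_Z + ρ·(σ_Z/σ_W)·(x − μ_W).
E[Z | W=-1.27] = -0.77 + (-0.71)·(5.16/5.87)·(-1.27 − (11.08)) = -0.77 + (-0.62412)·(-12.35) = 6.9379.

6.9379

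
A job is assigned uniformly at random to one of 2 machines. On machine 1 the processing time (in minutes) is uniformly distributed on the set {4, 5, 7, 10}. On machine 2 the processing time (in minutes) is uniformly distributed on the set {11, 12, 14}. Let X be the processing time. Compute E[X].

E[X | machine 1] = (4+5+7+10)/4 = 13/2.
E[X | machine 2] = (11+12+14)/3 = 37/3.
E[X] = (1/2)·(13/2) + (1/2)·(37/3) = 113/12.

113/12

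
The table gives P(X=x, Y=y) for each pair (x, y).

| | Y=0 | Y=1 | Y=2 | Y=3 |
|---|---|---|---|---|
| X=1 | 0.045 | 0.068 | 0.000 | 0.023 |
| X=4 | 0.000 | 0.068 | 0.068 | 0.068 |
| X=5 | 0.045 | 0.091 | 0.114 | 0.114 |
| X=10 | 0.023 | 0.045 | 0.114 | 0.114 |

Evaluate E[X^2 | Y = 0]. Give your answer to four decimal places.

30.7080

P(Y = 0) = 0.113.
Σ X^2·P over the event = 1·(0.045) + 25·(0.045) + 100·(0.023) = 3.470.
E[X^2 | Y = 0] = (3.470) / (0.113) = 30.7080.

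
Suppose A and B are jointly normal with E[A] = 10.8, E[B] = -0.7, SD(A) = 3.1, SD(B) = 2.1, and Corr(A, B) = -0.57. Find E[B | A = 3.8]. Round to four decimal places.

For a bivariate normal, E[B | A=x] = μ_B + ρ·(σ_B/σ_A)·(x − μ_A).
E[B | A=3.8] = -0.7 + (-0.57)·(2.1/3.1)·(3.8 − (10.8)) = -0.7 + (-0.38613)·(-7) = 2.0029.

2.0029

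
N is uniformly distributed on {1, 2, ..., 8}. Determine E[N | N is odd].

Given N is odd, N is equally likely to be any of {1, 3, 5, 7}.
E[N | N is odd] = (1 + 3 + 5 + 7) / 4 = 4.

4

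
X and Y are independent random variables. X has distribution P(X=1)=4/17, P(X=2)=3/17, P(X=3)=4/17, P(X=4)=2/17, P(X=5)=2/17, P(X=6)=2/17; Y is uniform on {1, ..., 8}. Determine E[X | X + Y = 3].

P(X + Y = 3) = 7/136.
Summing X·P(x,y) over outcomes with X + Y = 3 gives 5/68.
E[X | X + Y = 3] = (5/68) / (7/136) = 10/7.

10/7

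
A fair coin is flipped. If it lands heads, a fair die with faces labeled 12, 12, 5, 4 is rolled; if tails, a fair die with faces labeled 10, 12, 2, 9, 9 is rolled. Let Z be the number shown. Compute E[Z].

333/40

E[Z | heads] = (12+12+5+4)/4 = 33/4.
E[Z | tails] = (10+12+2+9+9)/5 = 42/5.
E[Z] = (1/2)·(33/4) + (1/2)·(42/5) = 333/40.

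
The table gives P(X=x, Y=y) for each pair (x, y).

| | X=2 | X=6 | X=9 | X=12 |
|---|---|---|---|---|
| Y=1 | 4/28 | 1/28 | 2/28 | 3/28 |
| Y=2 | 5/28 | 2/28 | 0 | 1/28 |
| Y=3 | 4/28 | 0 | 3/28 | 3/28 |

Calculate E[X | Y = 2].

17/4

P(Y = 2) = 2/7.
Summing X·P(X=x,Y=y) over the conditioning event gives 17/14.
E[X | Y = 2] = (17/14) / (2/7) = 17/4.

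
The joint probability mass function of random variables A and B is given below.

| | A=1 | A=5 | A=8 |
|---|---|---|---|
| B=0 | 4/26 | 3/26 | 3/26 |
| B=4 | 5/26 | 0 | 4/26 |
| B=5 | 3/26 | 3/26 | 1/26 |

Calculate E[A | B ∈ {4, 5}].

P(B ∈ {4, 5}) = 8/13.
Σ A·P over the event = 1·(5/26) + 1·(3/26) + 5·(3/26) + 8·(4/26) + 8·(1/26) = 63/26.
E[A | B ∈ {4, 5}] = (63/26) / (8/13) = 63/16.

63/16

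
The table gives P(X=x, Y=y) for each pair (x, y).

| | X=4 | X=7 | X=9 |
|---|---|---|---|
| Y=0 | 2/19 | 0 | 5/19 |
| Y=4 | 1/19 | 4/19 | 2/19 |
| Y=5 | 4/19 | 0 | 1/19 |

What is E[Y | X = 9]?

13/8

P(X = 9) = 8/19.
Σ Y·P over the event = 0·(5/19) + 4·(2/19) + 5·(1/19) = 13/19.
E[Y | X = 9] = (13/19) / (8/19) = 13/8.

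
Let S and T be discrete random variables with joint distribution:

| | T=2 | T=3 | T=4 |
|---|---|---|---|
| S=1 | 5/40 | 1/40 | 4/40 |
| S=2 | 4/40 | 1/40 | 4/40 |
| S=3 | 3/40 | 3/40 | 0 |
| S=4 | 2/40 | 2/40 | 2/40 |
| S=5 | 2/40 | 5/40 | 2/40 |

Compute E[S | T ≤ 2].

P(T ≤ 2) = 2/5.
Σ S·P over the event = 1·(5/40) + 2·(4/40) + 3·(3/40) + 4·(2/40) + 5·(2/40) = 1.
E[S | T ≤ 2] = (1) / (2/5) = 5/2.

5/2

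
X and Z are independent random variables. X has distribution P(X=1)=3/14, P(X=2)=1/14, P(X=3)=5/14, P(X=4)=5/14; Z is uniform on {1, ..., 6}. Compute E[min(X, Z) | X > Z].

23/13

P(X > Z) = 13/42.
Summing min(X,Z)·P(x,y) over outcomes with X > Z gives 23/42.
E[min(X, Z) | X > Z] = (23/42) / (13/42) = 23/13.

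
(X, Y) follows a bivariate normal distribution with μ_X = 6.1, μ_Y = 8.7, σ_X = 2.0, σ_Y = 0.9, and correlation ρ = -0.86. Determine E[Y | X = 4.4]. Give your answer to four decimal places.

9.3579

For a bivariate normal, E[Y | X=x] = μ_Y + ρ·(σ_Y/σ_X)·(x − μ_X).
E[Y | X=4.4] = 8.7 + (-0.86)·(0.9/2.0)·(4.4 − (6.1)) = 8.7 + (-0.387)·(-1.7) = 9.3579.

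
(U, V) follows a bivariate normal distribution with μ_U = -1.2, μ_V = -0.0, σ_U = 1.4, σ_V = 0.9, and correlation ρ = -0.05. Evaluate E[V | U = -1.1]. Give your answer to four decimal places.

The regression of V on U has slope ρ·σ_V/σ_U and passes through (μ_U, μ_V).
E[V | U=-1.1] = -0.0 + (-0.05)·(0.9/1.4)·(-1.1 − (-1.2)) = -0.0 + (-0.032143)·(0.1) = -0.0032.

-0.0032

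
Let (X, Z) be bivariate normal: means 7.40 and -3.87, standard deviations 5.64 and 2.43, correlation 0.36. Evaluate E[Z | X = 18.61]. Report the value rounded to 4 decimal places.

The regression of Z on X has slope ρ·σ_Z/σ_X and passes through (μ_X, μ_Z).
E[Z | X=18.61] = -3.87 + (0.36)·(2.43/5.64)·(18.61 − (7.40)) = -3.87 + (0.155106)·(11.21) = -2.1313.

-2.1313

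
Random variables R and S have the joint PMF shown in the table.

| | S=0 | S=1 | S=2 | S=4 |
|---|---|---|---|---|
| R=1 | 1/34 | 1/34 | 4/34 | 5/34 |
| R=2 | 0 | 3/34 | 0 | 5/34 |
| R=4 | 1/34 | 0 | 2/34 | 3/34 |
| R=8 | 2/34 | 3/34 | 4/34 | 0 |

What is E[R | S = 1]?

P(S = 1) = 7/34.
Σ R·P over the event = 1·(1/34) + 2·(3/34) + 8·(3/34) = 31/34.
E[R | S = 1] = (31/34) / (7/34) = 31/7.

31/7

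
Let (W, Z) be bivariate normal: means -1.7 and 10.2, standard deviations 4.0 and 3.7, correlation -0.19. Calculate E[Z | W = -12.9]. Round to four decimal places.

E[Z | W=x] = μ_Z + ρ(σ_Z/σ_W)(x − μ_W) for jointly normal variables.
E[Z | W=-12.9] = 10.2 + (-0.19)·(3.7/4.0)·(-12.9 − (-1.7)) = 10.2 + (-0.17575)·(-11.2) = 12.1684.

12.1684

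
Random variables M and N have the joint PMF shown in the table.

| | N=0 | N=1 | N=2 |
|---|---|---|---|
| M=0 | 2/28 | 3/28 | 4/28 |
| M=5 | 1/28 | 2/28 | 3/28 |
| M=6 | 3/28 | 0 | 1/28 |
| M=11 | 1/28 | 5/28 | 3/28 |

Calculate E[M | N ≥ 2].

P(N ≥ 2) = 11/28.
Summing M·P(M=x,N=y) over the conditioning event gives 27/14.
E[M | N ≥ 2] = (27/14) / (11/28) = 54/11.

54/11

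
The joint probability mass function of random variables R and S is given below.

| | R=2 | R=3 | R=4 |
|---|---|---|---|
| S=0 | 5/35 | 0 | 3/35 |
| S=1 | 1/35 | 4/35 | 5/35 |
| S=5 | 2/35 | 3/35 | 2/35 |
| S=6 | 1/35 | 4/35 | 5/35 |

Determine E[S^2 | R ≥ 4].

47/3

P(R ≥ 4) = 3/7.
Summing S^2·P(R=x,S=y) over the conditioning event gives 47/7.
E[S^2 | R ≥ 4] = (47/7) / (3/7) = 47/3.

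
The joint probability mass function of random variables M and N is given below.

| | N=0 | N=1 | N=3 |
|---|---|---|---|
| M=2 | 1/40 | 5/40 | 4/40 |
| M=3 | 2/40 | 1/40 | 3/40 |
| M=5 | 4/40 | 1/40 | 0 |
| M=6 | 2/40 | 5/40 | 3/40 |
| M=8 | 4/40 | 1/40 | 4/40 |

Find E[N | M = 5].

1/5

P(M = 5) = 1/8.
Σ N·P over the event = 0·(4/40) + 1·(1/40) = 1/40.
E[N | M = 5] = (1/40) / (1/8) = 1/5.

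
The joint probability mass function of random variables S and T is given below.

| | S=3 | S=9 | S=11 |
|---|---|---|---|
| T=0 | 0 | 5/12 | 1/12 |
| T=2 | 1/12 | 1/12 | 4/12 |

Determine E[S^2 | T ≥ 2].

P(T ≥ 2) = 1/2.
Σ S^2·P over the event = 9·(1/12) + 81·(1/12) + 121·(4/12) = 287/6.
E[S^2 | T ≥ 2] = (287/6) / (1/2) = 287/3.

287/3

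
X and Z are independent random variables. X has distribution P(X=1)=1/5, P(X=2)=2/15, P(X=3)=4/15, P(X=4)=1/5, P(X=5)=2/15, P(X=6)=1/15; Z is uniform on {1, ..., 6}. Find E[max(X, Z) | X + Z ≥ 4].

P(X + Z ≥ 4) = 41/45.
Summing max(X,Z)·P(x,y) over outcomes with X + Z ≥ 4 gives 41/10.
E[max(X, Z) | X + Z ≥ 4] = (41/10) / (41/45) = 9/2.

9/2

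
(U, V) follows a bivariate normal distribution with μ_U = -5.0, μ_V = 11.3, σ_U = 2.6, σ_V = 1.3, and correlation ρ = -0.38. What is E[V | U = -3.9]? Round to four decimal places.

The regression of V on U has slope ρ·σ_V/σ_U and passes through (μ_U, μ_V).
E[V | U=-3.9] = 11.3 + (-0.38)·(1.3/2.6)·(-3.9 − (-5.0)) = 11.3 + (-0.19)·(1.1) = 11.0910.

11.0910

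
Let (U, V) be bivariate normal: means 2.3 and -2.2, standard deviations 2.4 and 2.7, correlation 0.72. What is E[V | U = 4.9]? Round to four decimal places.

For a bivariate normal, E[V | U=x] = μ_V + ρ·(σ_V/σ_U)·(x − μ_U).
E[V | U=4.9] = -2.2 + (0.72)·(2.7/2.4)·(4.9 − (2.3)) = -2.2 + (0.81)·(2.6) = -0.0940.

-0.0940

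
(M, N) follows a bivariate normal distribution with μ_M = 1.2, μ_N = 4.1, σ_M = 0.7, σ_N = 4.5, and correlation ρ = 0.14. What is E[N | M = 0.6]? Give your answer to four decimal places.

E[N | M=x] = μ_N + ρ(σ_N/σ_M)(x − μ_M) for jointly normal variables.
E[N | M=0.6] = 4.1 + (0.14)·(4.5/0.7)·(0.6 − (1.2)) = 4.1 + (0.9)·(-0.6) = 3.5600.

3.5600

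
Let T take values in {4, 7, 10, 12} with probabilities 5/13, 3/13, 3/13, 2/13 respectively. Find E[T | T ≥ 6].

75/8

P(T ≥ 6) = 8/13.
Σ over the event: 7·3/13 + 10·3/13 + 12·2/13 = 75/13.
E[T | T ≥ 6] = (75/13) / (8/13) = 75/8.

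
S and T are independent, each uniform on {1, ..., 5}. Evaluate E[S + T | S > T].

6

Outcomes with S > T: (2,1), (3,1), (3,2), (4,1), (4,2), (4,3), (5,1), (5,2), (5,3), (5,4), each with probability 1/25.
E[S + T | S > T] = (3 + 4 + 5 + 5 + 6 + 7 + 6 + 7 + 8 + 9) / 10 = 6.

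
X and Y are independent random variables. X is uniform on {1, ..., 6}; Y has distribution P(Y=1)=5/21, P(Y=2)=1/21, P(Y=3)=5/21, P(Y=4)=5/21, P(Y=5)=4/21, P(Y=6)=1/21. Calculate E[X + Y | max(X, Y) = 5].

P(max(X, Y) = 5) = 2/7.
Summing (X+Y)·P(x,y) over outcomes with max(X, Y) = 5 gives 47/21.
E[X + Y | max(X, Y) = 5] = (47/21) / (2/7) = 47/6.

47/6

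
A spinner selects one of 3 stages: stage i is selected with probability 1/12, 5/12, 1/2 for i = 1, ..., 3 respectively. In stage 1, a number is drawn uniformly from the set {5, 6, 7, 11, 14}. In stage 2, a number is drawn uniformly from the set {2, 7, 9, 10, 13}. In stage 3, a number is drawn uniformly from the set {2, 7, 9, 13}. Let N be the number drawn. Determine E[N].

961/120

E[N | stage 1] = (5+6+7+11+14)/5 = 43/5.
E[N | stage 2] = (2+7+9+10+13)/5 = 41/5.
E[N | stage 3] = (2+7+9+13)/4 = 31/4.
By the law of total expectation,
E[N] = (1/12)·(43/5) + (5/12)·(41/5) + (1/2)·(31/4) = 961/120.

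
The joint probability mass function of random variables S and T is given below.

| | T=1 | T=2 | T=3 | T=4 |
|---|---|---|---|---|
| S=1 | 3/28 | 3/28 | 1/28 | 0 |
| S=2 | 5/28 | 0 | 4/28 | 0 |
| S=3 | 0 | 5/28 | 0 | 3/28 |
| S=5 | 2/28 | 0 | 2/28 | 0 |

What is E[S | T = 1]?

23/10

P(T = 1) = 5/14.
Σ S·P over the event = 1·(3/28) + 2·(5/28) + 5·(2/28) = 23/28.
E[S | T = 1] = (23/28) / (5/14) = 23/10.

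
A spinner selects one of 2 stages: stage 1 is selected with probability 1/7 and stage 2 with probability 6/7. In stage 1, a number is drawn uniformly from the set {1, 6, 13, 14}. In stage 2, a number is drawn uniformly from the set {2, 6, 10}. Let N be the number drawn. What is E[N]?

E[N | stage 1] = (1+6+13+14)/4 = 17/2.
E[N | stage 2] = (2+6+10)/3 = 6.
By the law of total expectation,
E[N] = (1/7)·(17/2) + (6/7)·(6) = 89/14.

89/14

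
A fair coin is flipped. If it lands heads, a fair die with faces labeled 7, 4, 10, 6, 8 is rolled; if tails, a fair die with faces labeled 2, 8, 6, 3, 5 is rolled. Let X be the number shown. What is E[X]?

E[X | heads] = (7+4+10+6+8)/5 = 7.
E[X | tails] = (2+8+6+3+5)/5 = 24/5.
By the law of total expectation,
E[X] = (1/2)·(7) + (1/2)·(24/5) = 59/10.

59/10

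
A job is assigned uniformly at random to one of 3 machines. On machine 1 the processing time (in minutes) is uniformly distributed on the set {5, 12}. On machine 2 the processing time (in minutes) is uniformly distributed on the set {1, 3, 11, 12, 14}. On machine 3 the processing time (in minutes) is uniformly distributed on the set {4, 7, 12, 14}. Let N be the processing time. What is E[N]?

173/20

E[N | machine 1] = (5+12)/2 = 17/2.
E[N | machine 2] = (1+3+11+12+14)/5 = 41/5.
E[N | machine 3] = (4+7+12+14)/4 = 37/4.
By the law of total expectation,
E[N] = (1/3)·(17/2) + (1/3)·(41/5) + (1/3)·(37/4) = 173/20.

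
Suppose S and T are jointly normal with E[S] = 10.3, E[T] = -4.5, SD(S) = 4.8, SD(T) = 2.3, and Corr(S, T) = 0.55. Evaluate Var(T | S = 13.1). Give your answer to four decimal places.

For a bivariate normal, Var(T | S=x) = σ_T²(1 − ρ²).
Var(T | S=13.1) = (2.3)²·(1 − (0.55)²) = 5.29·0.6975 = 3.6898.

3.6898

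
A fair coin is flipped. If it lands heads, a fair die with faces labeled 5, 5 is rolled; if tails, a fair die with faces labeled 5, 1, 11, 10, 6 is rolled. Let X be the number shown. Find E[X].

E[X | heads] = (5+5)/2 = 5.
E[X | tails] = (5+1+11+10+6)/5 = 33/5.
By the law of total expectation,
E[X] = (1/2)·(5) + (1/2)·(33/5) = 29/5.

29/5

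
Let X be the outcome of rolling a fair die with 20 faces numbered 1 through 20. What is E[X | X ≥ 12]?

16

Given X ≥ 12, X is equally likely to be any of {12, 13, 14, 15, 16, 17, 18, 19, 20}.
E[X | X ≥ 12] = (12 + 13 + 14 + 15 + 16 + 17 + 18 + 19 + 20) / 9 = 16.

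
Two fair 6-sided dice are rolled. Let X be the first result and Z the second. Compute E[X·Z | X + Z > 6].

53/3

P(X + Z > 6) = 7/12.
Summing XZ·P(x,y) over outcomes with X + Z > 6 gives 371/36.
E[X·Z | X + Z > 6] = (371/36) / (7/12) = 53/3.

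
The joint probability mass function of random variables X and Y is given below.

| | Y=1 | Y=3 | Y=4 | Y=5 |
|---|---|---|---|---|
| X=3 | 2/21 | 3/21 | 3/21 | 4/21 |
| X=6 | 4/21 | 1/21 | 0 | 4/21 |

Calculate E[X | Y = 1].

P(Y = 1) = 2/7.
Σ X·P over the event = 3·(2/21) + 6·(4/21) = 10/7.
E[X | Y = 1] = (10/7) / (2/7) = 5.

5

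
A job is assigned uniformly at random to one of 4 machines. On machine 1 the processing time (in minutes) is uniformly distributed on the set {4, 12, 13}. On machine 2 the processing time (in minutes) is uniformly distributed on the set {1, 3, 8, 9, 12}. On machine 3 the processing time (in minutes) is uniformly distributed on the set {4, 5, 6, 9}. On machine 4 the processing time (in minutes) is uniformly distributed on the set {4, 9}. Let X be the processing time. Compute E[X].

863/120

E[X | machine 1] = (4+12+13)/3 = 29/3.
E[X | machine 2] = (1+3+8+9+12)/5 = 33/5.
E[X | machine 3] = (4+5+6+9)/4 = 6.
E[X | machine 4] = (4+9)/2 = 13/2.
By the law of total expectation,
E[X] = (1/4)·(29/3) + (1/4)·(33/5) + (1/4)·(6) + (1/4)·(13/2) = 863/120.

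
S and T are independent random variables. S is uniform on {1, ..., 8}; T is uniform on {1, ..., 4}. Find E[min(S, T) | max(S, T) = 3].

P(max(S, T) = 3) = 5/32.
Summing min(S,T)·P(x,y) over outcomes with max(S, T) = 3 gives 9/32.
E[min(S, T) | max(S, T) = 3] = (9/32) / (5/32) = 9/5.

9/5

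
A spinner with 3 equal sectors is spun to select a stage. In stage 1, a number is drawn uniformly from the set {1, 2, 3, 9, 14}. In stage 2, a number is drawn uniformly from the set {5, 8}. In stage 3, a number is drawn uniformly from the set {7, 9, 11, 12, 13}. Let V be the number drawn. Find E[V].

E[V | stage 1] = (1+2+3+9+14)/5 = 29/5.
E[V | stage 2] = (5+8)/2 = 13/2.
E[V | stage 3] = (7+9+11+12+13)/5 = 52/5.
By the law of total expectation,
E[V] = (1/3)·(29/5) + (1/3)·(13/2) + (1/3)·(52/5) = 227/30.

227/30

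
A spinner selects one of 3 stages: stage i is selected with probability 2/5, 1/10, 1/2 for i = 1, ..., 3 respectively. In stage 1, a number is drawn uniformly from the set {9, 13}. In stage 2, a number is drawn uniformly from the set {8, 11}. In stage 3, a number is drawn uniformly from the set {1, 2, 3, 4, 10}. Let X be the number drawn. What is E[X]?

147/20

E[X | stage 1] = (9+13)/2 = 11.
E[X | stage 2] = (8+11)/2 = 19/2.
E[X | stage 3] = (1+2+3+4+10)/5 = 4.
By the law of total expectation,
E[X] = (2/5)·(11) + (1/10)·(19/2) + (1/2)·(4) = 147/20.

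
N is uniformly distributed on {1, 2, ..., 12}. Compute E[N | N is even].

Given N is even, N is equally likely to be any of {2, 4, 6, 8, 10, 12}.
E[N | N is even] = (2 + 4 + 6 + 8 + 10 + 12) / 6 = 7.

7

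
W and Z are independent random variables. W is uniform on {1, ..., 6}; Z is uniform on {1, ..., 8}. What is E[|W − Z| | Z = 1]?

5/2

P(Z = 1) = 1/8.
Summing |W−Z|·P(x,y) over outcomes with Z = 1 gives 5/16.
E[|W − Z| | Z = 1] = (5/16) / (1/8) = 5/2.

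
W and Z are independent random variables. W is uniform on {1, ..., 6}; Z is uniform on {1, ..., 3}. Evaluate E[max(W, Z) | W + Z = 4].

8/3

Outcomes with W + Z = 4: (1,3), (2,2), (3,1), each with probability 1/18.
E[max(W, Z) | W + Z = 4] = (3 + 2 + 3) / 3 = 8/3.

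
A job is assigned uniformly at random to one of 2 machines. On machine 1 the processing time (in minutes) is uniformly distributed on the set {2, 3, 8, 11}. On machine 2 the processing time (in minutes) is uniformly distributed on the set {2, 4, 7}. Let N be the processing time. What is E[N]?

31/6

E[N | machine 1] = (2+3+8+11)/4 = 6.
E[N | machine 2] = (2+4+7)/3 = 13/3.
E[N] = (1/2)·(6) + (1/2)·(13/3) = 31/6.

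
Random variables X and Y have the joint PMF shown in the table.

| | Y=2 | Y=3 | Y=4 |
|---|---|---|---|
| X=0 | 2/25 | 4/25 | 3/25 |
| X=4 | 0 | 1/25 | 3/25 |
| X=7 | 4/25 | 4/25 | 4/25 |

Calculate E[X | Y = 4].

P(Y = 4) = 2/5.
Summing X·P(X=x,Y=y) over the conditioning event gives 8/5.
E[X | Y = 4] = (8/5) / (2/5) = 4.

4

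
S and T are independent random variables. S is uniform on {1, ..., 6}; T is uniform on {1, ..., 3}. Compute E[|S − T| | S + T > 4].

29/12

P(S + T > 4) = 2/3.
Summing |S−T|·P(x,y) over outcomes with S + T > 4 gives 29/18.
E[|S − T| | S + T > 4] = (29/18) / (2/3) = 29/12.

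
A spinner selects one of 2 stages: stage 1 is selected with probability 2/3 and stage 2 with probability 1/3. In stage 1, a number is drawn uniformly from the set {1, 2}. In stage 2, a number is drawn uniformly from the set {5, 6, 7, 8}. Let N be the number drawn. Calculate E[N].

19/6

E[N | stage 1] = (1+2)/2 = 3/2.
E[N | stage 2] = (5+6+7+8)/4 = 13/2.
E[N] = (2/3)·(3/2) + (1/3)·(13/2) = 19/6.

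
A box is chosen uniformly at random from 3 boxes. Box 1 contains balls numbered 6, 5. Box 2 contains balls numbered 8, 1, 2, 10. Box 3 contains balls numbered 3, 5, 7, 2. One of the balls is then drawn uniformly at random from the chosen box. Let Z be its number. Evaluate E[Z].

5

E[Z | box 1] = (6+5)/2 = 11/2.
E[Z | box 2] = (8+1+2+10)/4 = 21/4.
E[Z | box 3] = (3+5+7+2)/4 = 17/4.
E[Z] = (1/3)·(11/2) + (1/3)·(21/4) + (1/3)·(17/4) = 5.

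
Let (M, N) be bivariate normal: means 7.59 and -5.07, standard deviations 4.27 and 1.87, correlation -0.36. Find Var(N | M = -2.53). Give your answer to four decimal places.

Var(N | M=x) = (1 − ρ²)·σ_N².
Var(N | M=-2.53) = (1.87)²·(1 − (-0.36)²) = 3.4969·0.8704 = 3.0437.

3.0437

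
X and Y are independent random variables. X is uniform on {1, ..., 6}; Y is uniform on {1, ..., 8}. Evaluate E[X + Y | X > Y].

P(X > Y) = 5/16.
Summing (X+Y)·P(x,y) over outcomes with X > Y gives 35/16.
E[X + Y | X > Y] = (35/16) / (5/16) = 7.

7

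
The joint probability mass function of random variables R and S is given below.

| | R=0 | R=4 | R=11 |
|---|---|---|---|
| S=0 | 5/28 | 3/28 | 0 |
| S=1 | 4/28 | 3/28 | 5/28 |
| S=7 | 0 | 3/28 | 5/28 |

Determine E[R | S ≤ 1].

P(S ≤ 1) = 5/7.
Σ R·P over the event = 0·(5/28) + 0·(4/28) + 4·(3/28) + 4·(3/28) + 11·(5/28) = 79/28.
E[R | S ≤ 1] = (79/28) / (5/7) = 79/20.

79/20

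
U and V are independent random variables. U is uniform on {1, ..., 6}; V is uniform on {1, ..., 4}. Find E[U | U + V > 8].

Outcomes with U + V > 8: (5,4), (6,3), (6,4), each with probability 1/24.
E[U | U + V > 8] = (5 + 6 + 6) / 3 = 17/3.

17/3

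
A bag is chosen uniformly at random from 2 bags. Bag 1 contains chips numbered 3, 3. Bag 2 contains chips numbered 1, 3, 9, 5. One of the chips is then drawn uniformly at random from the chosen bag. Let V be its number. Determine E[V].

E[V | bag 1] = (3+3)/2 = 3.
E[V | bag 2] = (1+3+9+5)/4 = 9/2.
By the law of total expectation,
E[V] = (1/2)·(3) + (1/2)·(9/2) = 15/4.

15/4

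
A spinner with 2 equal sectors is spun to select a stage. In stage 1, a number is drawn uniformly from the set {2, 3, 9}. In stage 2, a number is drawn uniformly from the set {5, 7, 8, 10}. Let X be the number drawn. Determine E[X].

E[X | stage 1] = (2+3+9)/3 = 14/3.
E[X | stage 2] = (5+7+8+10)/4 = 15/2.
By the law of total expectation,
E[X] = (1/2)·(14/3) + (1/2)·(15/2) = 73/12.

73/12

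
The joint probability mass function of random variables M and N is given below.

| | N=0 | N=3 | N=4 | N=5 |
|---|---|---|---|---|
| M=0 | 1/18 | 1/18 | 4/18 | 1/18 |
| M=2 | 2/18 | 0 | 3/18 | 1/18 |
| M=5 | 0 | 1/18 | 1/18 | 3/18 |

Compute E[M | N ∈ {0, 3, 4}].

20/13

P(N ∈ {0, 3, 4}) = 13/18.
Summing M·P(M=x,N=y) over the conditioning event gives 10/9.
E[M | N ∈ {0, 3, 4}] = (10/9) / (13/18) = 20/13.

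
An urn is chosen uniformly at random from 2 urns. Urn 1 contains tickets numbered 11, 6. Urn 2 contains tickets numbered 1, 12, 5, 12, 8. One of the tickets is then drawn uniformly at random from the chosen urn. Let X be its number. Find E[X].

161/20

E[X | urn 1] = (11+6)/2 = 17/2.
E[X | urn 2] = (1+12+5+12+8)/5 = 38/5.
By the law of total expectation,
E[X] = (1/2)·(17/2) + (1/2)·(38/5) = 161/20.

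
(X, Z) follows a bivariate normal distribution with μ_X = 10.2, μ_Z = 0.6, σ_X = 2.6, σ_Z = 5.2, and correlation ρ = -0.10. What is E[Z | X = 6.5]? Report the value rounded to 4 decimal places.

E[Z | X=x] = μ_Z + ρ(σ_Z/σ_X)(x − μ_X) for jointly normal variables.
E[Z | X=6.5] = 0.6 + (-0.10)·(5.2/2.6)·(6.5 − (10.2)) = 0.6 + (-0.2)·(-3.7) = 1.3400.

1.3400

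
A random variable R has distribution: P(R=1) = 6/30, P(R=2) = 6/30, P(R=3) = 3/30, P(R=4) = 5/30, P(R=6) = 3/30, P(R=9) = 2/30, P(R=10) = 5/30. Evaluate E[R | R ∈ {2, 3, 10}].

71/14

P(R ∈ {2, 3, 10}) = 7/15.
Σ over the event: 2·1/5 + 3·1/10 + 10·1/6 = 71/30.
E[R | R ∈ {2, 3, 10}] = (71/30) / (7/15) = 71/14.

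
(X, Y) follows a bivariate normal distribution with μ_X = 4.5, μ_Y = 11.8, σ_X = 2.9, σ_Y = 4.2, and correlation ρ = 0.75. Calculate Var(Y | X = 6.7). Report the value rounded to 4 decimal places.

Var(Y | X=x) = (1 − ρ²)·σ_Y².
Var(Y | X=6.7) = (4.2)²·(1 − (0.75)²) = 17.64·0.4375 = 7.7175.

7.7175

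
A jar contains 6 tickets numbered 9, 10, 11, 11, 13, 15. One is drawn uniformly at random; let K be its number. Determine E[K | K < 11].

P(K < 11) = 1/3.
Σ over the event: 9·1/6 + 10·1/6 = 19/6.
E[K | K < 11] = (19/6) / (1/3) = 19/2.

19/2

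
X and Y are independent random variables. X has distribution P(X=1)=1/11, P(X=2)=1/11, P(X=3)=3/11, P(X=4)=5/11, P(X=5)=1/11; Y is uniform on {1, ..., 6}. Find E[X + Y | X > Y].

P(X > Y) = 13/33.
Summing (X+Y)·P(x,y) over outcomes with X > Y gives 25/11.
E[X + Y | X > Y] = (25/11) / (13/33) = 75/13.

75/13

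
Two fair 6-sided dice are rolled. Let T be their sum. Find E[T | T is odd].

7

P(T is odd) = 1/2.
Σ over the event: 3·1/18 + 5·1/9 + 7·1/6 + 9·1/9 + 11·1/18 = 7/2.
E[T | T is odd] = (7/2) / (1/2) = 7.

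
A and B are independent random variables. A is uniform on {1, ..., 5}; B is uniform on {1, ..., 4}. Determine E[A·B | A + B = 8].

Outcomes with A + B = 8: (4,4), (5,3), each with probability 1/20.
E[A·B | A + B = 8] = (16 + 15) / 2 = 31/2.

31/2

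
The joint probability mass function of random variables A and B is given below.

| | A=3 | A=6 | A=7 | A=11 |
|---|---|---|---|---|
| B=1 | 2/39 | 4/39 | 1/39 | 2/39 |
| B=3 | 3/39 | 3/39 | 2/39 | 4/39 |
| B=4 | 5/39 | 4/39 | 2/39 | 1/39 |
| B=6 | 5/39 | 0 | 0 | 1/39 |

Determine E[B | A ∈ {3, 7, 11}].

P(A ∈ {3, 7, 11}) = 28/39.
Summing B·P(A=x,B=y) over the conditioning event gives 100/39.
E[B | A ∈ {3, 7, 11}] = (100/39) / (28/39) = 25/7.

25/7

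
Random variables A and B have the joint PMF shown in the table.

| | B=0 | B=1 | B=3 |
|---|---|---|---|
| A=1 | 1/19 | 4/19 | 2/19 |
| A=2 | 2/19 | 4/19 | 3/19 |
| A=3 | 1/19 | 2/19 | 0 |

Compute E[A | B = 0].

2

P(B = 0) = 4/19.
Σ A·P over the event = 1·(1/19) + 2·(2/19) + 3·(1/19) = 8/19.
E[A | B = 0] = (8/19) / (4/19) = 2.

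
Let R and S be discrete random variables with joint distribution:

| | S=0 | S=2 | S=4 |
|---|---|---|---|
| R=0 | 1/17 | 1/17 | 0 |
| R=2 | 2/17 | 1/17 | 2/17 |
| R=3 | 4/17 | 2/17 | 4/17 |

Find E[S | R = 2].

P(R = 2) = 5/17.
Σ S·P over the event = 0·(2/17) + 2·(1/17) + 4·(2/17) = 10/17.
E[S | R = 2] = (10/17) / (5/17) = 2.

2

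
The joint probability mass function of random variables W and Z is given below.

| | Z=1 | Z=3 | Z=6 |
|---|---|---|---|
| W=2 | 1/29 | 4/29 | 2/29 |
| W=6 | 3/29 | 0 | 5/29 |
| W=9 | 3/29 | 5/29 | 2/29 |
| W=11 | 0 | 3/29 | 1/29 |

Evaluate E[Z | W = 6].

P(W = 6) = 8/29.
Σ Z·P over the event = 1·(3/29) + 6·(5/29) = 33/29.
E[Z | W = 6] = (33/29) / (8/29) = 33/8.

33/8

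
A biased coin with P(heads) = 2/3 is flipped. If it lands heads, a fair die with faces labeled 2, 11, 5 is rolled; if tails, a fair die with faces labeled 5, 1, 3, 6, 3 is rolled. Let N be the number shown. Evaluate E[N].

E[N | heads] = (2+11+5)/3 = 6.
E[N | tails] = (5+1+3+6+3)/5 = 18/5.
By the law of total expectation,
E[N] = (2/3)·(6) + (1/3)·(18/5) = 26/5.

26/5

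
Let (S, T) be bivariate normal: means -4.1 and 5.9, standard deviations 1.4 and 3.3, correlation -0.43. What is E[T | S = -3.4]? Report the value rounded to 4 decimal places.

5.1905

The regression of T on S has slope ρ·σ_T/σ_S and passes through (μ_S, μ_T).
E[T | S=-3.4] = 5.9 + (-0.43)·(3.3/1.4)·(-3.4 − (-4.1)) = 5.9 + (-1.0136)·(0.7) = 5.1905.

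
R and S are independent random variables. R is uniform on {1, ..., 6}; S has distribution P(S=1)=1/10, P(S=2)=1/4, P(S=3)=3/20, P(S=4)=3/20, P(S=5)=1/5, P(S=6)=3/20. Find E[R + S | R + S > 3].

P(R + S > 3) = 37/40.
Summing (R+S)·P(x,y) over outcomes with R + S > 3 gives 821/120.
E[R + S | R + S > 3] = (821/120) / (37/40) = 821/111.

821/111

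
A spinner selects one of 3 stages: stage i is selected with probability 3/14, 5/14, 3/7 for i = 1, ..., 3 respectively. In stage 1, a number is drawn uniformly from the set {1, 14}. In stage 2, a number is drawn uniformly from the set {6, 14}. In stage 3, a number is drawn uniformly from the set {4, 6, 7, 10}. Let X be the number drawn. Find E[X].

E[X | stage 1] = (1+14)/2 = 15/2.
E[X | stage 2] = (6+14)/2 = 10.
E[X | stage 3] = (4+6+7+10)/4 = 27/4.
E[X] = (3/14)·(15/2) + (5/14)·(10) + (3/7)·(27/4) = 113/14.

113/14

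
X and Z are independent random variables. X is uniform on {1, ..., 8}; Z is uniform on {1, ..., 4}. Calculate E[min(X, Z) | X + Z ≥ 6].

57/22

P(X + Z ≥ 6) = 11/16.
Summing min(X,Z)·P(x,y) over outcomes with X + Z ≥ 6 gives 57/32.
E[min(X, Z) | X + Z ≥ 6] = (57/32) / (11/16) = 57/22.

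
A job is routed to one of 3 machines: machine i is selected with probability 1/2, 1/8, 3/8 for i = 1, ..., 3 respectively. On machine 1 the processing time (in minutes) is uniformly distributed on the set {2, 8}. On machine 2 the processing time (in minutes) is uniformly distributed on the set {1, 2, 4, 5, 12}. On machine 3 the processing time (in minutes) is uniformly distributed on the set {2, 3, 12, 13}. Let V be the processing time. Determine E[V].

E[V | machine 1] = (2+8)/2 = 5.
E[V | machine 2] = (1+2+4+5+12)/5 = 24/5.
E[V | machine 3] = (2+3+12+13)/4 = 15/2.
By the law of total expectation,
E[V] = (1/2)·(5) + (1/8)·(24/5) + (3/8)·(15/2) = 473/80.

473/80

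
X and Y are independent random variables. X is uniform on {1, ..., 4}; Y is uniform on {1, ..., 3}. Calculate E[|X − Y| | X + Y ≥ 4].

P(X + Y ≥ 4) = 3/4.
Summing |X−Y|·P(x,y) over outcomes with X + Y ≥ 4 gives 1.
E[|X − Y| | X + Y ≥ 4] = (1) / (3/4) = 4/3.

4/3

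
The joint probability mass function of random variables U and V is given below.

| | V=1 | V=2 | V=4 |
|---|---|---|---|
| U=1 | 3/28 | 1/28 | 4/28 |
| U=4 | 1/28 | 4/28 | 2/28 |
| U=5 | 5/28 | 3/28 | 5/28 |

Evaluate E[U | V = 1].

32/9

P(V = 1) = 9/28.
Σ U·P over the event = 1·(3/28) + 4·(1/28) + 5·(5/28) = 8/7.
E[U | V = 1] = (8/7) / (9/28) = 32/9.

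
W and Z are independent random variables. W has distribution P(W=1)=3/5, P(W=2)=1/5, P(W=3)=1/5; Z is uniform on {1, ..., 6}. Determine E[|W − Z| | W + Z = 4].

P(W + Z = 4) = 1/6.
Summing |W−Z|·P(x,y) over outcomes with W + Z = 4 gives 4/15.
E[|W − Z| | W + Z = 4] = (4/15) / (1/6) = 8/5.

8/5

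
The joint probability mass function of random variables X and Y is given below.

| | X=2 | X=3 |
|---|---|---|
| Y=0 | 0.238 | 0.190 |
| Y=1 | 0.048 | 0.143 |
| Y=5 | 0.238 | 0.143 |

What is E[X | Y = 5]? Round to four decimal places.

2.3753

P(Y = 5) = 0.381.
Summing X·P(X=x,Y=y) over the conditioning event gives 0.905.
E[X | Y = 5] = (0.905) / (0.381) = 2.3753.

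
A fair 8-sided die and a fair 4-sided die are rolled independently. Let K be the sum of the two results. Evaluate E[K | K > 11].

P(K > 11) = 1/32.
Σ over the event: 12·1/32 = 3/8.
E[K | K > 11] = (3/8) / (1/32) = 12.

12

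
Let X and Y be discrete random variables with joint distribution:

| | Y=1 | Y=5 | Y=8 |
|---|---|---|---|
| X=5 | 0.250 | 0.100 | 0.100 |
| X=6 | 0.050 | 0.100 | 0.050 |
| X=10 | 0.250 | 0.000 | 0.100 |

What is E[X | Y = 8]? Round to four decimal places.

7.2000

P(Y = 8) = 0.250.
Summing X·P(X=x,Y=y) over the conditioning event gives 1.800.
E[X | Y = 8] = (1.800) / (0.250) = 7.2000.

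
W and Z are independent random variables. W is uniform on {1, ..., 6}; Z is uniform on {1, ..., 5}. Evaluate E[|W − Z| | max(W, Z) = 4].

12/7

Outcomes with max(W, Z) = 4: (1,4), (2,4), (3,4), (4,1), (4,2), (4,3), (4,4), each with probability 1/30.
E[|W − Z| | max(W, Z) = 4] = (3 + 2 + 1 + 3 + 2 + 1 + 0) / 7 = 12/7.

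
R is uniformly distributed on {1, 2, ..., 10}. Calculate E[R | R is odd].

Given R is odd, R is equally likely to be any of {1, 3, 5, 7, 9}.
E[R | R is odd] = (1 + 3 + 5 + 7 + 9) / 5 = 5.

5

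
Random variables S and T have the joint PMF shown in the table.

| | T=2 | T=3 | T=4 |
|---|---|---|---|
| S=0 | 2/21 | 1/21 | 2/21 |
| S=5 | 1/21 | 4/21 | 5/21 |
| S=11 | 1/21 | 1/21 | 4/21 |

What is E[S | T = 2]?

4

P(T = 2) = 4/21.
Σ S·P over the event = 0·(2/21) + 5·(1/21) + 11·(1/21) = 16/21.
E[S | T = 2] = (16/21) / (4/21) = 4.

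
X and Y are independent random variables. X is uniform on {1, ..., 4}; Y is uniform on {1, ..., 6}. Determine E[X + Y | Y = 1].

P(Y = 1) = 1/6.
Summing (X+Y)·P(x,y) over outcomes with Y = 1 gives 7/12.
E[X + Y | Y = 1] = (7/12) / (1/6) = 7/2.

7/2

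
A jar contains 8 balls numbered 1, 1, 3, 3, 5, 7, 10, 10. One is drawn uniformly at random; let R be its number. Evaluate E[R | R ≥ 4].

8

P(R ≥ 4) = 1/2.
Σ over the event: 5·1/8 + 7·1/8 + 10·1/4 = 4.
E[R | R ≥ 4] = (4) / (1/2) = 8.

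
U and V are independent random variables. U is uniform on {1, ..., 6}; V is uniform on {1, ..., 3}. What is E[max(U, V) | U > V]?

P(U > V) = 2/3.
Summing max(U,V)·P(x,y) over outcomes with U > V gives 53/18.
E[max(U, V) | U > V] = (53/18) / (2/3) = 53/12.

53/12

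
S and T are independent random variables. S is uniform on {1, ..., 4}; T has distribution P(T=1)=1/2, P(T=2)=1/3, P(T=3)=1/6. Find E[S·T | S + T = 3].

P(S + T = 3) = 5/24.
Summing ST·P(x,y) over outcomes with S + T = 3 gives 5/12.
E[S·T | S + T = 3] = (5/12) / (5/24) = 2.

2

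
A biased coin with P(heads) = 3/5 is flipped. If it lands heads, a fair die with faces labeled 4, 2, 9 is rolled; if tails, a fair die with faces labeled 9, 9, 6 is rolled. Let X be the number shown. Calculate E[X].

31/5

E[X | heads] = (4+2+9)/3 = 5.
E[X | tails] = (9+9+6)/3 = 8.
By the law of total expectation,
E[X] = (3/5)·(5) + (2/5)·(8) = 31/5.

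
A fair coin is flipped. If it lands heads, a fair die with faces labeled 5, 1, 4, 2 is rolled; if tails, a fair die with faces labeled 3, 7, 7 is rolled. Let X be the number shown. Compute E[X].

13/3

E[X | heads] = (5+1+4+2)/4 = 3.
E[X | tails] = (3+7+7)/3 = 17/3.
E[X] = (1/2)·(3) + (1/2)·(17/3) = 13/3.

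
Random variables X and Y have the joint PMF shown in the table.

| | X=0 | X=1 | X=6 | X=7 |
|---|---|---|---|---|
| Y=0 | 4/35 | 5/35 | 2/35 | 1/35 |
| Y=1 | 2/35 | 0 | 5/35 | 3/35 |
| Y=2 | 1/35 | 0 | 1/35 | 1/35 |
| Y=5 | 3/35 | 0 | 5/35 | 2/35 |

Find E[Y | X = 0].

P(X = 0) = 2/7.
Σ Y·P over the event = 0·(4/35) + 1·(2/35) + 2·(1/35) + 5·(3/35) = 19/35.
E[Y | X = 0] = (19/35) / (2/7) = 19/10.

19/10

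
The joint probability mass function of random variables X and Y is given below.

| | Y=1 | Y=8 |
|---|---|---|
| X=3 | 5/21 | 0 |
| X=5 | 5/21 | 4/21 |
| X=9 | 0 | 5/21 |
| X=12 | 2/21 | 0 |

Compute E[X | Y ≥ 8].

65/9

P(Y ≥ 8) = 3/7.
Σ X·P over the event = 5·(4/21) + 9·(5/21) = 65/21.
E[X | Y ≥ 8] = (65/21) / (3/7) = 65/9.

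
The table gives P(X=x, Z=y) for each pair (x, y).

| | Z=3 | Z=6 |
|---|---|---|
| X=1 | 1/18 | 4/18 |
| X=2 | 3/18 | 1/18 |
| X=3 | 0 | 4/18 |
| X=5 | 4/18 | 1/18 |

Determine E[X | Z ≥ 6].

23/10

P(Z ≥ 6) = 5/9.
Σ X·P over the event = 1·(4/18) + 2·(1/18) + 3·(4/18) + 5·(1/18) = 23/18.
E[X | Z ≥ 6] = (23/18) / (5/9) = 23/10.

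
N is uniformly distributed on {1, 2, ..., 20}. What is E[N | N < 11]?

11/2

Given N < 11, N is equally likely to be any of {1, 2, 3, 4, 5, 6, 7, 8, 9, 10}.
E[N | N < 11] = (1 + 2 + 3 + 4 + 5 + 6 + 7 + 8 + 9 + 10) / 10 = 11/2.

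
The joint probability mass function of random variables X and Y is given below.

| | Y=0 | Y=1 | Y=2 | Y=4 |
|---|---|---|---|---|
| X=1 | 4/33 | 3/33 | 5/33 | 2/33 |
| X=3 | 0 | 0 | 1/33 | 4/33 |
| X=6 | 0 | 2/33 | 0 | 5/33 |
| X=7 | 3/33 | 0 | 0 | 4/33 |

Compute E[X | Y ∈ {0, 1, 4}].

112/27

P(Y ∈ {0, 1, 4}) = 9/11.
Summing X·P(X=x,Y=y) over the conditioning event gives 112/33.
E[X | Y ∈ {0, 1, 4}] = (112/33) / (9/11) = 112/27.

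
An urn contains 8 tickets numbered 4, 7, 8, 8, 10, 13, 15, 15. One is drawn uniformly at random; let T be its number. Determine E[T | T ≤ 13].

P(T ≤ 13) = 3/4.
Σ over the event: 4·1/8 + 7·1/8 + 8·1/4 + 10·1/8 + 13·1/8 = 25/4.
E[T | T ≤ 13] = (25/4) / (3/4) = 25/3.

25/3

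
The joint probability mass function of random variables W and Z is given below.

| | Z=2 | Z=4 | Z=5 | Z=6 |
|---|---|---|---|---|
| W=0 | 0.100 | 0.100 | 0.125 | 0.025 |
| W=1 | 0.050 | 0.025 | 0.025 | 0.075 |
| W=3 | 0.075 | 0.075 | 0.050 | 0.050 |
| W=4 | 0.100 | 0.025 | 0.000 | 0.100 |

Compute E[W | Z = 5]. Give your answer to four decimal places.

P(Z = 5) = 0.200.
Σ W·P over the event = 0·(0.125) + 1·(0.025) + 3·(0.050) = 0.175.
E[W | Z = 5] = (0.175) / (0.200) = 0.8750.

0.8750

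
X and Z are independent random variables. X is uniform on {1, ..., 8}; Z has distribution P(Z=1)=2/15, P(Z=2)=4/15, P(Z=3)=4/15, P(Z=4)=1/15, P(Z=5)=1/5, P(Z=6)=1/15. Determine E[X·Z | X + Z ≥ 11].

33

P(X + Z ≥ 11) = 19/120.
Summing XZ·P(x,y) over outcomes with X + Z ≥ 11 gives 209/40.
E[X·Z | X + Z ≥ 11] = (209/40) / (19/120) = 33.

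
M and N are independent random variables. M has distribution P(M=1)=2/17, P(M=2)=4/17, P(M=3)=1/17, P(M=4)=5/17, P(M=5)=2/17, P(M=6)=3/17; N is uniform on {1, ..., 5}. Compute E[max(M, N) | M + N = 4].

P(M + N = 4) = 7/85.
Summing max(M,N)·P(x,y) over outcomes with M + N = 4 gives 1/5.
E[max(M, N) | M + N = 4] = (1/5) / (7/85) = 17/7.

17/7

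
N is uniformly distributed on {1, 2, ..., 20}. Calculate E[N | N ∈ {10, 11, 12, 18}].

P(N ∈ {10, 11, 12, 18}) = 1/5.
Σ over the event: 10·1/20 + 11·1/20 + 12·1/20 + 18·1/20 = 51/20.
E[N | N ∈ {10, 11, 12, 18}] = (51/20) / (1/5) = 51/4.

51/4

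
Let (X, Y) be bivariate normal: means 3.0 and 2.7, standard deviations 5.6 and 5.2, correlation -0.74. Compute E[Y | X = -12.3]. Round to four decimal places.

13.2133

E[Y | X=x] = μ_Y + ρ(σ_Y/σ_X)(x − μ_X) for jointly normal variables.
E[Y | X=-12.3] = 2.7 + (-0.74)·(5.2/5.6)·(-12.3 − (3.0)) = 2.7 + (-0.687143)·(-15.3) = 13.2133.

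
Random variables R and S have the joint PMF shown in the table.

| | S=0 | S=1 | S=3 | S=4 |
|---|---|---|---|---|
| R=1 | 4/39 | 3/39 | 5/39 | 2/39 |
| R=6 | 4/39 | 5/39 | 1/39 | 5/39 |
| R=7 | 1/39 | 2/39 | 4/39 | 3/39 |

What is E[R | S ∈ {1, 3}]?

43/10

P(S ∈ {1, 3}) = 20/39.
Σ R·P over the event = 1·(3/39) + 1·(5/39) + 6·(5/39) + 6·(1/39) + 7·(2/39) + 7·(4/39) = 86/39.
E[R | S ∈ {1, 3}] = (86/39) / (20/39) = 43/10.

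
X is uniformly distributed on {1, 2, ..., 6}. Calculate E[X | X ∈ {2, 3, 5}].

P(X ∈ {2, 3, 5}) = 1/2.
Σ over the event: 2·1/6 + 3·1/6 + 5·1/6 = 5/3.
E[X | X ∈ {2, 3, 5}] = (5/3) / (1/2) = 10/3.

10/3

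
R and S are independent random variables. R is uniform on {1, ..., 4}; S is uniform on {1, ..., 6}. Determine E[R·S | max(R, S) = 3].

27/5

P(max(R, S) = 3) = 5/24.
Summing RS·P(x,y) over outcomes with max(R, S) = 3 gives 9/8.
E[R·S | max(R, S) = 3] = (9/8) / (5/24) = 27/5.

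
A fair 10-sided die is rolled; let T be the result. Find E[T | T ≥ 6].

8

Given T ≥ 6, T is equally likely to be any of {6, 7, 8, 9, 10}.
E[T | T ≥ 6] = (6 + 7 + 8 + 9 + 10) / 5 = 8.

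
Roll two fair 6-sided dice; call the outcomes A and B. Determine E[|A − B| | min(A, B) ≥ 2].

8/5

P(min(A, B) ≥ 2) = 25/36.
Summing |A−B|·P(x,y) over outcomes with min(A, B) ≥ 2 gives 10/9.
E[|A − B| | min(A, B) ≥ 2] = (10/9) / (25/36) = 8/5.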